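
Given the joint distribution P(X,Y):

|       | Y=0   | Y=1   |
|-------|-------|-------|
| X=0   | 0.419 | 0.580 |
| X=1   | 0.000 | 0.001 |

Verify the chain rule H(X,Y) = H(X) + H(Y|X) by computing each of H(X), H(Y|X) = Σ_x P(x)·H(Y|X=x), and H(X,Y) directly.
H(X) = 0.0114 bits, H(Y|X) = 0.9802 bits, H(X,Y) = 0.9916 bits

Marginal of X (row sums):
  P(X=0) = 0.419 + 0.580 = 0.999
  P(X=1) = 0.000 + 0.001 = 0.001
H(X) = -[0.999·log₂(0.999) + 0.001·log₂(0.001)]
  = 0.0014 + 0.0100 = 0.0114 bits

H(Y|X) = Σ_x P(x)·H(Y|X=x):
  X=0: P(X=0) = 0.999, P(Y|X=0) = (419/999, 580/999) → H(Y|X=0) = 0.9812
  X=1: P(X=1) = 0.001, P(Y|X=1) = (0, 1) → H(Y|X=1) = 0.0000
H(Y|X) = 0.999·0.9812 + 0.001·0.0000 = 0.9802 bits

H(X,Y) = -Σ_{x,y} P(x,y) log₂ P(x,y). Per-cell terms -P(x,y)·log₂P(x,y):
  X=0: 0.5258, 0.4558
  X=1: 0.0000, 0.0100
  (cells with P = 0 contribute 0)
Sum of the 4 terms: H(X,Y) = 0.9916 bits

Chain rule check:
  H(X) + H(Y|X) = 0.0114 + 0.9802 = 0.9916 bits
  H(X,Y) = 0.9916 bits
✓ Chain rule verified.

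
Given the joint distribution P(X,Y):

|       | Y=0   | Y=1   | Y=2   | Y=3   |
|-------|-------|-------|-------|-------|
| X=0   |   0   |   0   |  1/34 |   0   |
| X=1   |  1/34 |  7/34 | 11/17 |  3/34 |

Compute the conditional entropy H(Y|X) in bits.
1.2927 bits

H(Y|X) = H(X,Y) - H(X)

H(X,Y) = -Σ_{x,y} P(x,y) log₂ P(x,y). Per-cell terms -P(x,y)·log₂P(x,y):
  X=0: 0.00000, 0.00000, 0.14963, 0.00000
  X=1: 0.14963, 0.46943, 0.40637, 0.30904
  (cells with P = 0 contribute 0)
Sum of the 8 terms: H(X,Y) = 1.4841 bits

Marginal of X (row sums):
  P(X=0) = 0 + 0 + 1/34 + 0 = 1/34
  P(X=1) = 1/34 + 7/34 + 11/17 + 3/34 = 33/34
H(X) = -[(1/34)·log₂(1/34) + (33/34)·log₂(33/34)]
  = 0.14963 + 0.04180 = 0.1914 bits

H(Y|X) = H(X,Y) - H(X) = 1.4841 - 0.1914 = 1.2927 bits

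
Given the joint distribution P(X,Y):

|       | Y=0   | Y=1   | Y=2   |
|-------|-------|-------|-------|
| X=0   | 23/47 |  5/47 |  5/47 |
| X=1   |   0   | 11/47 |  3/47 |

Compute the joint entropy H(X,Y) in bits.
1.9361 bits

H(X,Y) = -Σ_{x,y} P(x,y) log₂ P(x,y). Per-cell terms -P(x,y)·log₂P(x,y):
  X=0: 0.5045, 0.3439, 0.3439
  X=1: 0.0000, 0.4904, 0.2534
  (cells with P = 0 contribute 0)
Sum of the 6 terms: H(X,Y) = 1.9361 bits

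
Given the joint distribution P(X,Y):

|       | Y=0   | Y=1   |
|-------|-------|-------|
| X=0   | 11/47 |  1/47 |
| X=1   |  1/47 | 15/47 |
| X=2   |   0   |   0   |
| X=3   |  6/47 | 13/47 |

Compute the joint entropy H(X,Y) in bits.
2.1445 bits

H(X,Y) = -Σ_{x,y} P(x,y) log₂ P(x,y). Per-cell terms -P(x,y)·log₂P(x,y):
  X=0: 0.49036, 0.11818
  X=1: 0.11818, 0.52586
  X=2: 0.00000, 0.00000
  X=3: 0.37910, 0.51285
  (cells with P = 0 contribute 0)
Sum of the 8 terms: H(X,Y) = 2.1445 bits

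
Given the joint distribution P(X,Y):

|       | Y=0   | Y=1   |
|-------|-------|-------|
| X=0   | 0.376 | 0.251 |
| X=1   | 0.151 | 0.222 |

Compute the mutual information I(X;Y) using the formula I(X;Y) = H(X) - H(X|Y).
0.0258 bits

I(X;Y) = H(X) - H(X|Y)

Marginal of X (row sums):
  P(X=0) = 0.376 + 0.251 = 0.627
  P(X=1) = 0.151 + 0.222 = 0.373
H(X) = -[0.627·log₂(0.627) + 0.373·log₂(0.373)]
  = 0.42226 + 0.53069 = 0.95295 bits

Marginal of Y (column sums):
  P(Y=0) = 0.376 + 0.151 = 0.527
  P(Y=1) = 0.251 + 0.222 = 0.473
H(X|Y) = Σ_y P(y)·H(X|Y=y):
  Y=0: P(Y=0) = 0.527, P(X|Y=0) = (376/527, 151/527) → H(X|Y=0) = 0.86419
  Y=1: P(Y=1) = 0.473, P(X|Y=1) = (251/473, 222/473) → H(X|Y=1) = 0.99729
H(X|Y) = 0.527·0.86419 + 0.473·0.99729 = 0.92715 bits

I(X;Y) = H(X) - H(X|Y) = 0.95295 - 0.92715 = 0.0258 bits

Cross-check via I(X;Y) = H(X) + H(Y) - H(X,Y): computing H(Y) from the column sums and H(X,Y) from the 4 cells in the same way gives H(Y) = 0.99790 bits and H(X,Y) = 1.92504 bits, so
I(X;Y) = 0.95295 + 0.99790 - 1.92504 = 0.0258 bits ✓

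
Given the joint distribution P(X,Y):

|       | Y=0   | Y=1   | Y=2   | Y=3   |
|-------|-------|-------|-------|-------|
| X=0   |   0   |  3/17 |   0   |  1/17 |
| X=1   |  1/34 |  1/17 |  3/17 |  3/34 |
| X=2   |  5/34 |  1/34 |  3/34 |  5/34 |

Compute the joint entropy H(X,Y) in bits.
3.0949 bits

H(X,Y) = -Σ_{x,y} P(x,y) log₂ P(x,y). Per-cell terms -P(x,y)·log₂P(x,y):
  X=0: 0.00000, 0.44162, 0.00000, 0.24044
  X=1: 0.14963, 0.24044, 0.44162, 0.30904
  X=2: 0.40670, 0.14963, 0.30904, 0.40670
  (cells with P = 0 contribute 0)
Sum of the 12 terms: H(X,Y) = 3.0949 bits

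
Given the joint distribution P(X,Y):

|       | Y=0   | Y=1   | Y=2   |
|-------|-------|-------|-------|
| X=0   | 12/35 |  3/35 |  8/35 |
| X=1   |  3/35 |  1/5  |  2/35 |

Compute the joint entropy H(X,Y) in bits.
2.3241 bits

H(X,Y) = -Σ_{x,y} P(x,y) log₂ P(x,y). Per-cell terms -P(x,y)·log₂P(x,y):
  X=0: 0.52948, 0.30380, 0.48669
  X=1: 0.30380, 0.46439, 0.23596
Sum of the 6 terms: H(X,Y) = 2.3241 bits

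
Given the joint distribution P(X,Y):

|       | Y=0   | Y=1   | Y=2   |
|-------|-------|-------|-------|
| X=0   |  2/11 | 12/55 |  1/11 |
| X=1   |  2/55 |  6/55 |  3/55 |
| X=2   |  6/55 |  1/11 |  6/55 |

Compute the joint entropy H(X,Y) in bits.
3.0042 bits

H(X,Y) = -Σ_{x,y} P(x,y) log₂ P(x,y). Per-cell terms -P(x,y)·log₂P(x,y):
  X=0: 0.44717, 0.47921, 0.31449
  X=1: 0.17387, 0.34870, 0.22889
  X=2: 0.34870, 0.31449, 0.34870
Sum of the 9 terms: H(X,Y) = 3.0042 bits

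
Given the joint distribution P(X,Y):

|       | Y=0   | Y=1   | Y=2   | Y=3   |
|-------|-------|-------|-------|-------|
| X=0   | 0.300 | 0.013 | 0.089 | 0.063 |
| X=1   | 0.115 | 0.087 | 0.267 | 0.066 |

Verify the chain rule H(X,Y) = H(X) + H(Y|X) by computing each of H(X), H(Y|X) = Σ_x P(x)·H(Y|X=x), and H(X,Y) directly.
H(X) = 0.9965 bits, H(Y|X) = 1.6008 bits, H(X,Y) = 2.5972 bits

Marginal of X (row sums):
  P(X=0) = 0.300 + 0.013 + 0.089 + 0.063 = 0.465
  P(X=1) = 0.115 + 0.087 + 0.267 + 0.066 = 0.535
H(X) = -[0.465·log₂(0.465) + 0.535·log₂(0.535)]
  = 0.5137 + 0.4828 = 0.9965 bits

H(Y|X) = Σ_x P(x)·H(Y|X=x):
  X=0: P(X=0) = 0.465, P(Y|X=0) = (20/31, 13/465, 89/465, 21/155) → H(Y|X=0) = 1.3995
  X=1: P(X=1) = 0.535, P(Y|X=1) = (23/107, 87/535, 267/535, 66/535) → H(Y|X=1) = 1.7757
H(Y|X) = 0.465·1.3995 + 0.535·1.7757 = 1.6008 bits

H(X,Y) = -Σ_{x,y} P(x,y) log₂ P(x,y). Per-cell terms -P(x,y)·log₂P(x,y):
  X=0: 0.5211, 0.0814, 0.3106, 0.2513
  X=1: 0.3588, 0.3065, 0.5087, 0.2588
Sum of the 8 terms: H(X,Y) = 2.5972 bits

Chain rule check:
  H(X) + H(Y|X) = 0.9965 + 1.6008 = 2.5973 bits
  H(X,Y) = 2.5972 bits
✓ Chain rule verified (Δ = 0.0001 is 4-dp rounding noise: each of the three values was rounded independently).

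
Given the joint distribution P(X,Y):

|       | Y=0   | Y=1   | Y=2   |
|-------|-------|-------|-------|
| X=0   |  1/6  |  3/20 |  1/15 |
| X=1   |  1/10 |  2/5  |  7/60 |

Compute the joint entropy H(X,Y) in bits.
2.3244 bits

H(X,Y) = -Σ_{x,y} P(x,y) log₂ P(x,y). Per-cell terms -P(x,y)·log₂P(x,y):
  X=0: 0.4308, 0.4105, 0.2605
  X=1: 0.3322, 0.5288, 0.3616
Sum of the 6 terms: H(X,Y) = 2.3244 bits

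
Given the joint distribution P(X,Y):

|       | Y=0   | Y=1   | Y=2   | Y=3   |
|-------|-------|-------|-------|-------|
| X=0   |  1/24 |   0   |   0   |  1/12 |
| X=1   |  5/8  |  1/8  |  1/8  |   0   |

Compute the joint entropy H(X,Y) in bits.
1.6636 bits

H(X,Y) = -Σ_{x,y} P(x,y) log₂ P(x,y). Per-cell terms -P(x,y)·log₂P(x,y):
  X=0: 0.19104, 0.00000, 0.00000, 0.29875
  X=1: 0.42379, 0.37500, 0.37500, 0.00000
  (cells with P = 0 contribute 0)
Sum of the 8 terms: H(X,Y) = 1.6636 bits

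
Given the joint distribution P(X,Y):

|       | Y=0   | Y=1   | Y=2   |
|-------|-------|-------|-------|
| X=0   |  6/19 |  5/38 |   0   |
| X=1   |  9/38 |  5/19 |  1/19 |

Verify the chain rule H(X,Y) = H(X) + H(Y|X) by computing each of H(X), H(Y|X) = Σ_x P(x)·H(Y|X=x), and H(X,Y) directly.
H(X) = 0.9920 bits, H(Y|X) = 1.1407 bits, H(X,Y) = 2.1327 bits

Marginal of X (row sums):
  P(X=0) = 6/19 + 5/38 + 0 = 17/38
  P(X=1) = 9/38 + 5/19 + 1/19 = 21/38
H(X) = -[(17/38)·log₂(17/38) + (21/38)·log₂(21/38)]
  = 0.51916 + 0.47284 = 0.9920 bits

H(Y|X) = Σ_x P(x)·H(Y|X=x):
  X=0: P(X=0) = 17/38, P(Y|X=0) = (12/17, 5/17, 0) → H(Y|X=0) = 0.87398
  X=1: P(X=1) = 21/38, P(Y|X=1) = (3/7, 10/21, 2/21) → H(Y|X=1) = 1.35667
H(Y|X) = (17/38)·0.87398 + (21/38)·1.35667 = 1.1407 bits

H(X,Y) = -Σ_{x,y} P(x,y) log₂ P(x,y). Per-cell terms -P(x,y)·log₂P(x,y):
  X=0: 0.52515, 0.38500, 0.00000
  X=1: 0.49216, 0.50684, 0.22358
  (cells with P = 0 contribute 0)
Sum of the 6 terms: H(X,Y) = 2.1327 bits

Chain rule check:
  H(X) + H(Y|X) = 0.9920 + 1.1407 = 2.1327 bits
  H(X,Y) = 2.1327 bits
✓ Chain rule verified.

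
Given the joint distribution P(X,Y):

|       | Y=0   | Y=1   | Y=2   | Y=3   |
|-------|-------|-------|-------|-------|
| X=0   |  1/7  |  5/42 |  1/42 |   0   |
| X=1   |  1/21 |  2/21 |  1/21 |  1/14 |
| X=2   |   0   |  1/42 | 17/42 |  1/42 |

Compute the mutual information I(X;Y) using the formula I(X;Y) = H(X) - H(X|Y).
0.6285 bits

I(X;Y) = H(X) - H(X|Y)

Marginal of X (row sums):
  P(X=0) = 1/7 + 5/42 + 1/42 + 0 = 2/7
  P(X=1) = 1/21 + 2/21 + 1/21 + 1/14 = 11/42
  P(X=2) = 0 + 1/42 + 17/42 + 1/42 = 19/42
H(X) = -[(2/7)·log₂(2/7) + (11/42)·log₂(11/42) + (19/42)·log₂(19/42)]
  = 0.5164 + 0.5062 + 0.5177 = 1.5403 bits

Marginal of Y (column sums):
  P(Y=0) = 1/7 + 1/21 + 0 = 4/21
  P(Y=1) = 5/42 + 2/21 + 1/42 = 5/21
  P(Y=2) = 1/42 + 1/21 + 17/42 = 10/21
  P(Y=3) = 0 + 1/14 + 1/42 = 2/21
H(X|Y) = Σ_y P(y)·H(X|Y=y):
  Y=0: P(Y=0) = 4/21, P(X|Y=0) = (3/4, 1/4, 0) → H(X|Y=0) = 0.8113
  Y=1: P(Y=1) = 5/21, P(X|Y=1) = (1/2, 2/5, 1/10) → H(X|Y=1) = 1.3610
  Y=2: P(Y=2) = 10/21, P(X|Y=2) = (1/20, 1/10, 17/20) → H(X|Y=2) = 0.7476
  Y=3: P(Y=3) = 2/21, P(X|Y=3) = (0, 3/4, 1/4) → H(X|Y=3) = 0.8113
H(X|Y) = (4/21)·0.8113 + (5/21)·1.3610 + (10/21)·0.7476 + (2/21)·0.8113 = 0.9118 bits

I(X;Y) = H(X) - H(X|Y) = 1.5403 - 0.9118 = 0.6285 bits

Cross-check via I(X;Y) = H(X) + H(Y) - H(X,Y): computing H(Y) from the column sums and H(X,Y) from the 12 cells in the same way gives H(Y) = 1.7814 bits and H(X,Y) = 2.6932 bits, so
I(X;Y) = 1.5403 + 1.7814 - 2.6932 = 0.6285 bits ✓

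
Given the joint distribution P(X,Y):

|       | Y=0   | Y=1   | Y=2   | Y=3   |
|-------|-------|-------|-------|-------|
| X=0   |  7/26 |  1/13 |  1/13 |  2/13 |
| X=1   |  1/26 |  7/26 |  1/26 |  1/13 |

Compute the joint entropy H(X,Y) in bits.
2.6503 bits

H(X,Y) = -Σ_{x,y} P(x,y) log₂ P(x,y). Per-cell terms -P(x,y)·log₂P(x,y):
  X=0: 0.5097, 0.2846, 0.2846, 0.4155
  X=1: 0.1808, 0.5097, 0.1808, 0.2846
Sum of the 8 terms: H(X,Y) = 2.6503 bits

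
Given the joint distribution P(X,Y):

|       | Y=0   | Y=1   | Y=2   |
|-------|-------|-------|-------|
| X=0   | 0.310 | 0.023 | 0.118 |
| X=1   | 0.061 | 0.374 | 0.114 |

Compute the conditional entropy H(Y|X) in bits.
1.1537 bits

H(Y|X) = H(X,Y) - H(X)

H(X,Y) = -Σ_{x,y} P(x,y) log₂ P(x,y). Per-cell terms -P(x,y)·log₂P(x,y):
  X=0: 0.523795, 0.125171, 0.363811
  X=1: 0.246138, 0.530665, 0.357150
Sum of the 6 terms: H(X,Y) = 2.14673 bits

Marginal of X (row sums):
  P(X=0) = 0.310 + 0.023 + 0.118 = 0.451
  P(X=1) = 0.061 + 0.374 + 0.114 = 0.549
H(X) = -[0.451·log₂(0.451) + 0.549·log₂(0.549)]
  = 0.518109 + 0.474952 = 0.99306 bits

H(Y|X) = H(X,Y) - H(X) = 2.14673 - 0.99306 = 1.1537 bits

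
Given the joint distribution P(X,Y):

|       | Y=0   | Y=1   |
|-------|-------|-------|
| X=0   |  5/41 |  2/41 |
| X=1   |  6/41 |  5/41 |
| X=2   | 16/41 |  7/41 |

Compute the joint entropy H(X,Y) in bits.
2.3239 bits

H(X,Y) = -Σ_{x,y} P(x,y) log₂ P(x,y). Per-cell terms -P(x,y)·log₂P(x,y):
  X=0: 0.3702, 0.2126
  X=1: 0.4057, 0.3702
  X=2: 0.5298, 0.4354
Sum of the 6 terms: H(X,Y) = 2.3239 bits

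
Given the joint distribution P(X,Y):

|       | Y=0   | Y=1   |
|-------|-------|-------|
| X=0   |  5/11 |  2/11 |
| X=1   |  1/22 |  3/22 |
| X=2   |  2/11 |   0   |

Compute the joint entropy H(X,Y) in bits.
2.0061 bits

H(X,Y) = -Σ_{x,y} P(x,y) log₂ P(x,y). Per-cell terms -P(x,y)·log₂P(x,y):
  X=0: 0.5170, 0.4472
  X=1: 0.2027, 0.3920
  X=2: 0.4472, 0.0000
  (cells with P = 0 contribute 0)
Sum of the 6 terms: H(X,Y) = 2.0061 bits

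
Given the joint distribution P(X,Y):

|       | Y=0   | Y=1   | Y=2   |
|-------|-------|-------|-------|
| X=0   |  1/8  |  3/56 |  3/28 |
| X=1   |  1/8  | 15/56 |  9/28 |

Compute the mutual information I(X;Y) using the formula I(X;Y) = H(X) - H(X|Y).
0.0565 bits

I(X;Y) = H(X) - H(X|Y)

Marginal of X (row sums):
  P(X=0) = 1/8 + 3/56 + 3/28 = 2/7
  P(X=1) = 1/8 + 15/56 + 9/28 = 5/7
H(X) = -[(2/7)·log₂(2/7) + (5/7)·log₂(5/7)]
  = 0.5164 + 0.3467 = 0.8631 bits

Marginal of Y (column sums):
  P(Y=0) = 1/8 + 1/8 = 1/4
  P(Y=1) = 3/56 + 15/56 = 9/28
  P(Y=2) = 3/28 + 9/28 = 3/7
H(X|Y) = Σ_y P(y)·H(X|Y=y):
  Y=0: P(Y=0) = 1/4, P(X|Y=0) = (1/2, 1/2) → H(X|Y=0) = 1.0000
  Y=1: P(Y=1) = 9/28, P(X|Y=1) = (1/6, 5/6) → H(X|Y=1) = 0.6500
  Y=2: P(Y=2) = 3/7, P(X|Y=2) = (1/4, 3/4) → H(X|Y=2) = 0.8113
H(X|Y) = (1/4)·1.0000 + (9/28)·0.6500 + (3/7)·0.8113 = 0.8066 bits

I(X;Y) = H(X) - H(X|Y) = 0.8631 - 0.8066 = 0.0565 bits

Cross-check via I(X;Y) = H(X) + H(Y) - H(X,Y): computing H(Y) from the column sums and H(X,Y) from the 6 cells in the same way gives H(Y) = 1.5502 bits and H(X,Y) = 2.3568 bits, so
I(X;Y) = 0.8631 + 1.5502 - 2.3568 = 0.0565 bits ✓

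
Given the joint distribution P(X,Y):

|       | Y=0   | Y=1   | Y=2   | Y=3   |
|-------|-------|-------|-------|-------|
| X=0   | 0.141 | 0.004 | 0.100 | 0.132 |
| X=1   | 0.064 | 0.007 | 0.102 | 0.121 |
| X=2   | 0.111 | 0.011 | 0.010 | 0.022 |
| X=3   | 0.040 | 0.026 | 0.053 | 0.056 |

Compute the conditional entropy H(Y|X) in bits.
1.6425 bits

H(Y|X) = H(X,Y) - H(X)

H(X,Y) = -Σ_{x,y} P(x,y) log₂ P(x,y). Per-cell terms -P(x,y)·log₂P(x,y):
  X=0: 0.3985, 0.0319, 0.3322, 0.3856
  X=1: 0.2538, 0.0501, 0.3359, 0.3687
  X=2: 0.3520, 0.0716, 0.0664, 0.1211
  X=3: 0.1858, 0.1369, 0.2246, 0.2329
Sum of the 16 terms: H(X,Y) = 3.5480 bits

Marginal of X (row sums):
  P(X=0) = 0.141 + 0.004 + 0.100 + 0.132 = 0.377
  P(X=1) = 0.064 + 0.007 + 0.102 + 0.121 = 0.294
  P(X=2) = 0.111 + 0.011 + 0.010 + 0.022 = 0.154
  P(X=3) = 0.040 + 0.026 + 0.053 + 0.056 = 0.175
H(X) = -[0.377·log₂(0.377) + 0.294·log₂(0.294) + 0.154·log₂(0.154) + 0.175·log₂(0.175)]
  = 0.5306 + 0.5192 + 0.4156 + 0.4401 = 1.9055 bits

H(Y|X) = H(X,Y) - H(X) = 3.5480 - 1.9055 = 1.6425 bits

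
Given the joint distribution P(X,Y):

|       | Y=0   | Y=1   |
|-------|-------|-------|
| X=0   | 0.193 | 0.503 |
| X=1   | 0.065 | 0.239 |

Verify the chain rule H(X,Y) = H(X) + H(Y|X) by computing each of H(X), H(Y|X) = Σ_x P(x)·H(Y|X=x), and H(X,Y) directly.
H(X) = 0.8861 bits, H(Y|X) = 0.8204 bits, H(X,Y) = 1.7065 bits

Marginal of X (row sums):
  P(X=0) = 0.193 + 0.503 = 0.696
  P(X=1) = 0.065 + 0.239 = 0.304
H(X) = -[0.696·log₂(0.696) + 0.304·log₂(0.304)]
  = 0.363897 + 0.522228 = 0.8861 bits

H(Y|X) = Σ_x P(x)·H(Y|X=x):
  X=0: P(X=0) = 0.696, P(Y|X=0) = (193/696, 503/696) → H(Y|X=0) = 0.851744
  X=1: P(X=1) = 0.304, P(Y|X=1) = (65/304, 239/304) → H(Y|X=1) = 0.748713
H(Y|X) = 0.696·0.851744 + 0.304·0.748713 = 0.8204 bits

H(X,Y) = -Σ_{x,y} P(x,y) log₂ P(x,y). Per-cell terms -P(x,y)·log₂P(x,y):
  X=0: 0.458052, 0.498659
  X=1: 0.256322, 0.493515
Sum of the 4 terms: H(X,Y) = 1.7065 bits

Chain rule check:
  H(X) + H(Y|X) = 0.8861 + 0.8204 = 1.7065 bits
  H(X,Y) = 1.7065 bits
✓ Chain rule verified.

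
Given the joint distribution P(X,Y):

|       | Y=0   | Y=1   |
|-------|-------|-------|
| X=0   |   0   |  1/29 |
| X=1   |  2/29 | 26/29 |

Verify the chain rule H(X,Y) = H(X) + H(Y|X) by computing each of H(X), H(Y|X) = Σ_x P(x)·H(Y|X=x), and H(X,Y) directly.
H(X) = 0.2164 bits, H(Y|X) = 0.3584 bits, H(X,Y) = 0.5748 bits

Marginal of X (row sums):
  P(X=0) = 0 + 1/29 = 1/29
  P(X=1) = 2/29 + 26/29 = 28/29
H(X) = -[(1/29)·log₂(1/29) + (28/29)·log₂(28/29)]
  = 0.1675 + 0.0489 = 0.2164 bits

H(Y|X) = Σ_x P(x)·H(Y|X=x):
  X=0: P(X=0) = 1/29, P(Y|X=0) = (0, 1) → H(Y|X=0) = 0.0000
  X=1: P(X=1) = 28/29, P(Y|X=1) = (1/14, 13/14) → H(Y|X=1) = 0.3712
H(Y|X) = (1/29)·0.0000 + (28/29)·0.3712 = 0.3584 bits

H(X,Y) = -Σ_{x,y} P(x,y) log₂ P(x,y). Per-cell terms -P(x,y)·log₂P(x,y):
  X=0: 0.0000, 0.1675
  X=1: 0.2661, 0.1412
  (cells with P = 0 contribute 0)
Sum of the 4 terms: H(X,Y) = 0.5748 bits

Chain rule check:
  H(X) + H(Y|X) = 0.2164 + 0.3584 = 0.5748 bits
  H(X,Y) = 0.5748 bits
✓ Chain rule verified.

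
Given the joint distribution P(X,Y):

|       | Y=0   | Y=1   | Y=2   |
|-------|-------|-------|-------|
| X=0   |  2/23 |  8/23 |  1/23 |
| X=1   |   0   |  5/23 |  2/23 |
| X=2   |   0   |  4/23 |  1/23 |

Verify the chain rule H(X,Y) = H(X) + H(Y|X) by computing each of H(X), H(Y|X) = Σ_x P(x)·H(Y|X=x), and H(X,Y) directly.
H(X) = 1.5099 bits, H(Y|X) = 0.9437 bits, H(X,Y) = 2.4536 bits

Marginal of X (row sums):
  P(X=0) = 2/23 + 8/23 + 1/23 = 11/23
  P(X=1) = 0 + 5/23 + 2/23 = 7/23
  P(X=2) = 0 + 4/23 + 1/23 = 5/23
H(X) = -[(11/23)·log₂(11/23) + (7/23)·log₂(7/23) + (5/23)·log₂(5/23)]
  = 0.50893 + 0.52232 + 0.47862 = 1.5099 bits

H(Y|X) = Σ_x P(x)·H(Y|X=x):
  X=0: P(X=0) = 11/23, P(Y|X=0) = (2/11, 8/11, 1/11) → H(Y|X=0) = 1.09580
  X=1: P(X=1) = 7/23, P(Y|X=1) = (0, 5/7, 2/7) → H(Y|X=1) = 0.86312
  X=2: P(X=2) = 5/23, P(Y|X=2) = (0, 4/5, 1/5) → H(Y|X=2) = 0.72193
H(Y|X) = (11/23)·1.09580 + (7/23)·0.86312 + (5/23)·0.72193 = 0.9437 bits

H(X,Y) = -Σ_{x,y} P(x,y) log₂ P(x,y). Per-cell terms -P(x,y)·log₂P(x,y):
  X=0: 0.30640, 0.52993, 0.19668
  X=1: 0.00000, 0.47862, 0.30640
  X=2: 0.00000, 0.43888, 0.19668
  (cells with P = 0 contribute 0)
Sum of the 9 terms: H(X,Y) = 2.4536 bits

Chain rule check:
  H(X) + H(Y|X) = 1.5099 + 0.9437 = 2.4536 bits
  H(X,Y) = 2.4536 bits
✓ Chain rule verified.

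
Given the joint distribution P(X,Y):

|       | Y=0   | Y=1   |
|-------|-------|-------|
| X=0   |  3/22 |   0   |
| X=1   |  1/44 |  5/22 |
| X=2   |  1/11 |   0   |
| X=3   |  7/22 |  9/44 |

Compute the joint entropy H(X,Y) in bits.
2.3103 bits

H(X,Y) = -Σ_{x,y} P(x,y) log₂ P(x,y). Per-cell terms -P(x,y)·log₂P(x,y):
  X=0: 0.39197, 0.00000
  X=1: 0.12408, 0.48580
  X=2: 0.31449, 0.00000
  X=3: 0.52566, 0.46831
  (cells with P = 0 contribute 0)
Sum of the 8 terms: H(X,Y) = 2.3103 bits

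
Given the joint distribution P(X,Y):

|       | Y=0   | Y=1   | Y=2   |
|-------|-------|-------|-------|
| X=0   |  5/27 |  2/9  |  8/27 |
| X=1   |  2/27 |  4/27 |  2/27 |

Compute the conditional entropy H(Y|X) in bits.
1.5404 bits

H(Y|X) = H(X,Y) - H(X)

H(X,Y) = -Σ_{x,y} P(x,y) log₂ P(x,y). Per-cell terms -P(x,y)·log₂P(x,y):
  X=0: 0.45055, 0.48221, 0.51997
  X=1: 0.27814, 0.40813, 0.27814
Sum of the 6 terms: H(X,Y) = 2.4171 bits

Marginal of X (row sums):
  P(X=0) = 5/27 + 2/9 + 8/27 = 19/27
  P(X=1) = 2/27 + 4/27 + 2/27 = 8/27
H(X) = -[(19/27)·log₂(19/27) + (8/27)·log₂(8/27)]
  = 0.35675 + 0.51997 = 0.8767 bits

H(Y|X) = H(X,Y) - H(X) = 2.4171 - 0.8767 = 1.5404 bits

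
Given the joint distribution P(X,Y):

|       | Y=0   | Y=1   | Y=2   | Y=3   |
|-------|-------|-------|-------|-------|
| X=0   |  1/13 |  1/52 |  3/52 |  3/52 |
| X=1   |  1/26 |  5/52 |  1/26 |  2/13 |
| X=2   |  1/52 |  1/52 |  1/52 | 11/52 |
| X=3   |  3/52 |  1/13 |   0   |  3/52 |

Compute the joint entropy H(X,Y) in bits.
3.5335 bits

H(X,Y) = -Σ_{x,y} P(x,y) log₂ P(x,y). Per-cell terms -P(x,y)·log₂P(x,y):
  X=0: 0.284649, 0.109624, 0.237431, 0.237431
  X=1: 0.180786, 0.324857, 0.180786, 0.415452
  X=2: 0.109624, 0.109624, 0.109624, 0.474059
  X=3: 0.237431, 0.284649, 0.000000, 0.237431
  (cells with P = 0 contribute 0)
Sum of the 16 terms: H(X,Y) = 3.5335 bits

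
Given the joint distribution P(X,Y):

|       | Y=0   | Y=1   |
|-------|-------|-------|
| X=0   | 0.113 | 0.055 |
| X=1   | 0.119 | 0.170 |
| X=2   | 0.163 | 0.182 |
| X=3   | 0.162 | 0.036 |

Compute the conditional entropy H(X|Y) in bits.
1.8670 bits

H(X|Y) = H(X,Y) - H(Y)

H(X,Y) = -Σ_{x,y} P(x,y) log₂ P(x,y). Per-cell terms -P(x,y)·log₂P(x,y):
  X=0: 0.35545, 0.23014
  X=1: 0.36545, 0.43459
  X=2: 0.42658, 0.44735
  X=3: 0.42540, 0.17265
Sum of the 8 terms: H(X,Y) = 2.8576 bits

Marginal of Y (column sums):
  P(Y=0) = 0.113 + 0.119 + 0.163 + 0.162 = 0.557
  P(Y=1) = 0.055 + 0.170 + 0.182 + 0.036 = 0.443
H(Y) = -[0.557·log₂(0.557) + 0.443·log₂(0.443)]
  = 0.47025 + 0.52036 = 0.9906 bits

H(X|Y) = H(X,Y) - H(Y) = 2.8576 - 0.9906 = 1.8670 bits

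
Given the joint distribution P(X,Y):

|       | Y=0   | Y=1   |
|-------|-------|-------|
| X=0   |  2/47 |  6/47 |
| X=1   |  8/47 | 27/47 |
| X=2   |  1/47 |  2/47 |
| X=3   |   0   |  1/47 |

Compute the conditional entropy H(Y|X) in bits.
0.7742 bits

H(Y|X) = H(X,Y) - H(X)

H(X,Y) = -Σ_{x,y} P(x,y) log₂ P(x,y). Per-cell terms -P(x,y)·log₂P(x,y):
  X=0: 0.1938, 0.3791
  X=1: 0.4348, 0.4594
  X=2: 0.1182, 0.1938
  X=3: 0.0000, 0.1182
  (cells with P = 0 contribute 0)
Sum of the 8 terms: H(X,Y) = 1.8973 bits

Marginal of X (row sums):
  P(X=0) = 2/47 + 6/47 = 8/47
  P(X=1) = 8/47 + 27/47 = 35/47
  P(X=2) = 1/47 + 2/47 = 3/47
  P(X=3) = 0 + 1/47 = 1/47
H(X) = -[(8/47)·log₂(8/47) + (35/47)·log₂(35/47) + (3/47)·log₂(3/47) + (1/47)·log₂(1/47)]
  = 0.4348 + 0.3167 + 0.2534 + 0.1182 = 1.1231 bits

H(Y|X) = H(X,Y) - H(X) = 1.8973 - 1.1231 = 0.7742 bits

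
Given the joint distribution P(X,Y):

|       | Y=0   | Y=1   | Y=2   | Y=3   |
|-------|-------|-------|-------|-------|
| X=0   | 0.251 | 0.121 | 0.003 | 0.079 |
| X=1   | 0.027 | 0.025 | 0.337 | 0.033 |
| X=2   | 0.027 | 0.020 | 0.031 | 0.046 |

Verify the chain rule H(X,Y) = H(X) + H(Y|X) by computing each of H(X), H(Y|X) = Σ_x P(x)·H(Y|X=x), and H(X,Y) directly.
H(X) = 1.4159 bits, H(Y|X) = 1.3460 bits, H(X,Y) = 2.7619 bits

Marginal of X (row sums):
  P(X=0) = 0.251 + 0.121 + 0.003 + 0.079 = 0.454
  P(X=1) = 0.027 + 0.025 + 0.337 + 0.033 = 0.422
  P(X=2) = 0.027 + 0.020 + 0.031 + 0.046 = 0.124
H(X) = -[0.454·log₂(0.454) + 0.422·log₂(0.422) + 0.124·log₂(0.124)]
  = 0.5172 + 0.5253 + 0.3734 = 1.4159 bits

H(Y|X) = Σ_x P(x)·H(Y|X=x):
  X=0: P(X=0) = 0.454, P(Y|X=0) = (251/454, 121/454, 3/454, 79/454) → H(Y|X=0) = 1.4680
  X=1: P(X=1) = 0.422, P(Y|X=1) = (27/422, 25/422, 337/422, 33/422) → H(Y|X=1) = 1.0420
  X=2: P(X=2) = 0.124, P(Y|X=2) = (27/124, 5/31, 1/4, 23/62) → H(Y|X=2) = 1.9342
H(Y|X) = 0.454·1.4680 + 0.422·1.0420 + 0.124·1.9342 = 1.3460 bits

H(X,Y) = -Σ_{x,y} P(x,y) log₂ P(x,y). Per-cell terms -P(x,y)·log₂P(x,y):
  X=0: 0.5006, 0.3687, 0.0251, 0.2893
  X=1: 0.1407, 0.1330, 0.5288, 0.1624
  X=2: 0.1407, 0.1129, 0.1554, 0.2043
Sum of the 12 terms: H(X,Y) = 2.7619 bits

Chain rule check:
  H(X) + H(Y|X) = 1.4159 + 1.3460 = 2.7619 bits
  H(X,Y) = 2.7619 bits
✓ Chain rule verified.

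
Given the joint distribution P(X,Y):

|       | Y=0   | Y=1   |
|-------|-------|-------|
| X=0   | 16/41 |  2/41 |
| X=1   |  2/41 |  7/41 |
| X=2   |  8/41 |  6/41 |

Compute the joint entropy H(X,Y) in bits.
2.2561 bits

H(X,Y) = -Σ_{x,y} P(x,y) log₂ P(x,y). Per-cell terms -P(x,y)·log₂P(x,y):
  X=0: 0.5298, 0.2126
  X=1: 0.2126, 0.4354
  X=2: 0.4600, 0.4057
Sum of the 6 terms: H(X,Y) = 2.2561 bits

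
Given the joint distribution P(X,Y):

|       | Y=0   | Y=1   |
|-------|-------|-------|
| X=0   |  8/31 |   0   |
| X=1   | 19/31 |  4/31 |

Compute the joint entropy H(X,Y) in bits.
1.3184 bits

H(X,Y) = -Σ_{x,y} P(x,y) log₂ P(x,y). Per-cell terms -P(x,y)·log₂P(x,y):
  X=0: 0.5043, 0.0000
  X=1: 0.4329, 0.3812
  (cells with P = 0 contribute 0)
Sum of the 4 terms: H(X,Y) = 1.3184 bits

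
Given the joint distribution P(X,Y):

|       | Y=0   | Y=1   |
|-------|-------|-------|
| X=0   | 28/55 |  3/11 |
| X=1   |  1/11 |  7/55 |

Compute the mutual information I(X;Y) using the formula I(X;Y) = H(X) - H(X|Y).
0.0277 bits

I(X;Y) = H(X) - H(X|Y)

Marginal of X (row sums):
  P(X=0) = 28/55 + 3/11 = 43/55
  P(X=1) = 1/11 + 7/55 = 12/55
H(X) = -[(43/55)·log₂(43/55) + (12/55)·log₂(12/55)]
  = 0.2776 + 0.4792 = 0.7568 bits

Marginal of Y (column sums):
  P(Y=0) = 28/55 + 1/11 = 3/5
  P(Y=1) = 3/11 + 7/55 = 2/5
H(X|Y) = Σ_y P(y)·H(X|Y=y):
  Y=0: P(Y=0) = 3/5, P(X|Y=0) = (28/33, 5/33) → H(X|Y=0) = 0.6136
  Y=1: P(Y=1) = 2/5, P(X|Y=1) = (15/22, 7/22) → H(X|Y=1) = 0.9024
H(X|Y) = (3/5)·0.6136 + (2/5)·0.9024 = 0.7291 bits

I(X;Y) = H(X) - H(X|Y) = 0.7568 - 0.7291 = 0.0277 bits

Cross-check via I(X;Y) = H(X) + H(Y) - H(X,Y): computing H(Y) from the column sums and H(X,Y) from the 4 cells in the same way gives H(Y) = 0.9710 bits and H(X,Y) = 1.7001 bits, so
I(X;Y) = 0.7568 + 0.9710 - 1.7001 = 0.0277 bits ✓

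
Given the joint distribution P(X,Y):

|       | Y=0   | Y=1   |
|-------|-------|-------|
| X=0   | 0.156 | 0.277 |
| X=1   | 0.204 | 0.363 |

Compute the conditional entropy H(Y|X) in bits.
0.9427 bits

H(Y|X) = H(X,Y) - H(X)

H(X,Y) = -Σ_{x,y} P(x,y) log₂ P(x,y). Per-cell terms -P(x,y)·log₂P(x,y):
  X=0: 0.41814, 0.51302
  X=1: 0.46785, 0.53069
Sum of the 4 terms: H(X,Y) = 1.9297 bits

Marginal of X (row sums):
  P(X=0) = 0.156 + 0.277 = 0.433
  P(X=1) = 0.204 + 0.363 = 0.567
H(X) = -[0.433·log₂(0.433) + 0.567·log₂(0.567)]
  = 0.52287 + 0.46413 = 0.9870 bits

H(Y|X) = H(X,Y) - H(X) = 1.9297 - 0.9870 = 0.9427 bits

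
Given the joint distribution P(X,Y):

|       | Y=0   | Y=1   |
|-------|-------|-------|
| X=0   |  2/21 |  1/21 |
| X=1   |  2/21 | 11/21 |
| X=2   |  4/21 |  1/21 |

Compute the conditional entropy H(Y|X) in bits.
0.6865 bits

H(Y|X) = H(X,Y) - H(X)

H(X,Y) = -Σ_{x,y} P(x,y) log₂ P(x,y). Per-cell terms -P(x,y)·log₂P(x,y):
  X=0: 0.32308, 0.20916
  X=1: 0.32308, 0.48865
  X=2: 0.45568, 0.20916
Sum of the 6 terms: H(X,Y) = 2.0088 bits

Marginal of X (row sums):
  P(X=0) = 2/21 + 1/21 = 1/7
  P(X=1) = 2/21 + 11/21 = 13/21
  P(X=2) = 4/21 + 1/21 = 5/21
H(X) = -[(1/7)·log₂(1/7) + (13/21)·log₂(13/21) + (5/21)·log₂(5/21)]
  = 0.40105 + 0.42831 + 0.49295 = 1.3223 bits

H(Y|X) = H(X,Y) - H(X) = 2.0088 - 1.3223 = 0.6865 bits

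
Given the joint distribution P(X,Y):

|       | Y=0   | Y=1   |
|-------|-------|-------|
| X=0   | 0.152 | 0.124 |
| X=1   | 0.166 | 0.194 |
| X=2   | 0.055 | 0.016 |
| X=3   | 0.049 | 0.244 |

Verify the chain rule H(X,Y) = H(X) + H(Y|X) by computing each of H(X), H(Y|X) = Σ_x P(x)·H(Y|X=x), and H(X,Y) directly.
H(X) = 1.8331 bits, H(Y|X) = 0.8779 bits, H(X,Y) = 2.7109 bits

Marginal of X (row sums):
  P(X=0) = 0.152 + 0.124 = 0.276
  P(X=1) = 0.166 + 0.194 = 0.360
  P(X=2) = 0.055 + 0.016 = 0.071
  P(X=3) = 0.049 + 0.244 = 0.293
H(X) = -[0.276·log₂(0.276) + 0.360·log₂(0.360) + 0.071·log₂(0.071) + 0.293·log₂(0.293)]
  = 0.51260 + 0.53062 + 0.27094 + 0.51891 = 1.8331 bits

H(Y|X) = Σ_x P(x)·H(Y|X=x):
  X=0: P(X=0) = 0.276, P(Y|X=0) = (38/69, 31/69) → H(Y|X=0) = 0.99256
  X=1: P(X=1) = 0.360, P(Y|X=1) = (83/180, 97/180) → H(Y|X=1) = 0.99563
  X=2: P(X=2) = 0.071, P(Y|X=2) = (55/71, 16/71) → H(Y|X=2) = 0.76982
  X=3: P(X=3) = 0.293, P(Y|X=3) = (49/293, 244/293) → H(Y|X=3) = 0.65134
H(Y|X) = 0.276·0.99256 + 0.360·0.99563 + 0.071·0.76982 + 0.293·0.65134 = 0.8779 bits

H(X,Y) = -Σ_{x,y} P(x,y) log₂ P(x,y). Per-cell terms -P(x,y)·log₂P(x,y):
  X=0: 0.41311, 0.37344
  X=1: 0.43006, 0.45898
  X=2: 0.23014, 0.09545
  X=3: 0.21320, 0.49655
Sum of the 8 terms: H(X,Y) = 2.7109 bits

Chain rule check:
  H(X) + H(Y|X) = 1.8331 + 0.8779 = 2.7110 bits
  H(X,Y) = 2.7109 bits
✓ Chain rule verified (Δ = 0.0001 is 4-dp rounding noise: each of the three values was rounded independently).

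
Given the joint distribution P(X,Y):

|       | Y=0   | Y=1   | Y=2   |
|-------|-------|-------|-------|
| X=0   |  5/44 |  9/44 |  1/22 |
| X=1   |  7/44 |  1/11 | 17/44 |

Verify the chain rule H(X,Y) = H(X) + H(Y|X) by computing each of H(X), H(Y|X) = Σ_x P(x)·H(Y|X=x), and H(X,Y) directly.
H(X) = 0.9457 bits, H(Y|X) = 1.3484 bits, H(X,Y) = 2.2940 bits

Marginal of X (row sums):
  P(X=0) = 5/44 + 9/44 + 1/22 = 4/11
  P(X=1) = 7/44 + 1/11 + 17/44 = 7/11
H(X) = -[(4/11)·log₂(4/11) + (7/11)·log₂(7/11)]
  = 0.5307 + 0.4150 = 0.9457 bits

H(Y|X) = Σ_x P(x)·H(Y|X=x):
  X=0: P(X=0) = 4/11, P(Y|X=0) = (5/16, 9/16, 1/8) → H(Y|X=0) = 1.3663
  X=1: P(X=1) = 7/11, P(Y|X=1) = (1/4, 1/7, 17/28) → H(Y|X=1) = 1.3381
H(Y|X) = (4/11)·1.3663 + (7/11)·1.3381 = 1.3484 bits

H(X,Y) = -Σ_{x,y} P(x,y) log₂ P(x,y). Per-cell terms -P(x,y)·log₂P(x,y):
  X=0: 0.3565, 0.4683, 0.2027
  X=1: 0.4219, 0.3145, 0.5301
Sum of the 6 terms: H(X,Y) = 2.2940 bits

Chain rule check:
  H(X) + H(Y|X) = 0.9457 + 1.3484 = 2.2941 bits
  H(X,Y) = 2.2940 bits
✓ Chain rule verified (Δ = 0.0001 is 4-dp rounding noise: each of the three values was rounded independently).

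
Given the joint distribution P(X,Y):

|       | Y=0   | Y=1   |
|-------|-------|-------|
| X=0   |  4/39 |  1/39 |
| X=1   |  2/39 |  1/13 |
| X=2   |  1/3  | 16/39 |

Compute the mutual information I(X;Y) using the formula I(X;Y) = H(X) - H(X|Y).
0.0447 bits

I(X;Y) = H(X) - H(X|Y)

Marginal of X (row sums):
  P(X=0) = 4/39 + 1/39 = 5/39
  P(X=1) = 2/39 + 1/13 = 5/39
  P(X=2) = 1/3 + 16/39 = 29/39
H(X) = -[(5/39)·log₂(5/39) + (5/39)·log₂(5/39) + (29/39)·log₂(29/39)]
  = 0.3799326 + 0.3799326 + 0.3178260 = 1.0776912 bits

Marginal of Y (column sums):
  P(Y=0) = 4/39 + 2/39 + 1/3 = 19/39
  P(Y=1) = 1/39 + 1/13 + 16/39 = 20/39
H(X|Y) = Σ_y P(y)·H(X|Y=y):
  Y=0: P(Y=0) = 19/39, P(X|Y=0) = (4/19, 2/19, 13/19) → H(X|Y=0) = 1.1897319
  Y=1: P(Y=1) = 20/39, P(X|Y=1) = (1/20, 3/20, 4/5) → H(X|Y=1) = 0.8841837
H(X|Y) = (19/39)·1.1897319 + (20/39)·0.8841837 = 1.0330405 bits

I(X;Y) = H(X) - H(X|Y) = 1.0776912 - 1.0330405 = 0.0447 bits

Cross-check via I(X;Y) = H(X) + H(Y) - H(X,Y): computing H(Y) from the column sums and H(X,Y) from the 6 cells in the same way gives H(Y) = 0.9995257 bits and H(X,Y) = 2.0325662 bits, so
I(X;Y) = 1.0776912 + 0.9995257 - 2.0325662 = 0.0447 bits ✓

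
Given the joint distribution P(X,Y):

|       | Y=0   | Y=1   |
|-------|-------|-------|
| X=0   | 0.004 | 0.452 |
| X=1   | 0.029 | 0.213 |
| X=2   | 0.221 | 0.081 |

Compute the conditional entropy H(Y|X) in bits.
0.4144 bits

H(Y|X) = H(X,Y) - H(X)

H(X,Y) = -Σ_{x,y} P(x,y) log₂ P(x,y). Per-cell terms -P(x,y)·log₂P(x,y):
  X=0: 0.03186, 0.51781
  X=1: 0.14813, 0.47522
  X=2: 0.48131, 0.29370
Sum of the 6 terms: H(X,Y) = 1.9480 bits

Marginal of X (row sums):
  P(X=0) = 0.004 + 0.452 = 0.456
  P(X=1) = 0.029 + 0.213 = 0.242
  P(X=2) = 0.221 + 0.081 = 0.302
H(X) = -[0.456·log₂(0.456) + 0.242·log₂(0.242) + 0.302·log₂(0.302)]
  = 0.51660 + 0.49535 + 0.52167 = 1.5336 bits

H(Y|X) = H(X,Y) - H(X) = 1.9480 - 1.5336 = 0.4144 bits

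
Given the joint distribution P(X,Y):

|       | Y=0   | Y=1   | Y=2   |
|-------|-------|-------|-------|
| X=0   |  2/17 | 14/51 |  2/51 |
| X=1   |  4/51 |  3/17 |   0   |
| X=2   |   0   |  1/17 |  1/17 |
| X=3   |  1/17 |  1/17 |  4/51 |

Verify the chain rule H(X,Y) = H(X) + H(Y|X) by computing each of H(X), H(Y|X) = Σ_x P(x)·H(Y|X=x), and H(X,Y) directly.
H(X) = 1.8500 bits, H(Y|X) = 1.1879 bits, H(X,Y) = 3.0379 bits

Marginal of X (row sums):
  P(X=0) = 2/17 + 14/51 + 2/51 = 22/51
  P(X=1) = 4/51 + 3/17 + 0 = 13/51
  P(X=2) = 0 + 1/17 + 1/17 = 2/17
  P(X=3) = 1/17 + 1/17 + 4/51 = 10/51
H(X) = -[(22/51)·log₂(22/51) + (13/51)·log₂(13/51) + (2/17)·log₂(2/17) + (10/51)·log₂(10/51)]
  = 0.52325 + 0.50266 + 0.36323 + 0.46088 = 1.8500 bits

H(Y|X) = Σ_x P(x)·H(Y|X=x):
  X=0: P(X=0) = 22/51, P(Y|X=0) = (3/11, 7/11, 1/11) → H(Y|X=0) = 1.24067
  X=1: P(X=1) = 13/51, P(Y|X=1) = (4/13, 9/13, 0) → H(Y|X=1) = 0.89049
  X=2: P(X=2) = 2/17, P(Y|X=2) = (0, 1/2, 1/2) → H(Y|X=2) = 1.00000
  X=3: P(X=3) = 10/51, P(Y|X=3) = (3/10, 3/10, 2/5) → H(Y|X=3) = 1.57095
H(Y|X) = (22/51)·1.24067 + (13/51)·0.89049 + (2/17)·1.00000 + (10/51)·1.57095 = 1.1879 bits

H(X,Y) = -Σ_{x,y} P(x,y) log₂ P(x,y). Per-cell terms -P(x,y)·log₂P(x,y):
  X=0: 0.36323, 0.51198, 0.18323
  X=1: 0.28803, 0.44162, 0.00000
  X=2: 0.00000, 0.24044, 0.24044
  X=3: 0.24044, 0.24044, 0.28803
  (cells with P = 0 contribute 0)
Sum of the 12 terms: H(X,Y) = 3.0379 bits

Chain rule check:
  H(X) + H(Y|X) = 1.8500 + 1.1879 = 3.0379 bits
  H(X,Y) = 3.0379 bits
✓ Chain rule verified.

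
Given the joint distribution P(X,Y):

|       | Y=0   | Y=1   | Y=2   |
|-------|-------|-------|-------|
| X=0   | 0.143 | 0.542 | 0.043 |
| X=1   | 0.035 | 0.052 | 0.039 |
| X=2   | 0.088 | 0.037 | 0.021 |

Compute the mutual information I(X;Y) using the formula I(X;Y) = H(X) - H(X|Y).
0.1298 bits

I(X;Y) = H(X) - H(X|Y)

Marginal of X (row sums):
  P(X=0) = 0.143 + 0.542 + 0.043 = 0.728
  P(X=1) = 0.035 + 0.052 + 0.039 = 0.126
  P(X=2) = 0.088 + 0.037 + 0.021 = 0.146
H(X) = -[0.728·log₂(0.728) + 0.126·log₂(0.126) + 0.146·log₂(0.146)]
  = 0.333416 + 0.376552 + 0.405290 = 1.11526 bits

Marginal of Y (column sums):
  P(Y=0) = 0.143 + 0.035 + 0.088 = 0.266
  P(Y=1) = 0.542 + 0.052 + 0.037 = 0.631
  P(Y=2) = 0.043 + 0.039 + 0.021 = 0.103
H(X|Y) = Σ_y P(y)·H(X|Y=y):
  Y=0: P(Y=0) = 0.266, P(X|Y=0) = (143/266, 5/38, 44/133) → H(X|Y=0) = 1.394318
  Y=1: P(Y=1) = 0.631, P(X|Y=1) = (542/631, 52/631, 37/631) → H(X|Y=1) = 0.725114
  Y=2: P(Y=2) = 0.103, P(X|Y=2) = (43/103, 39/103, 21/103) → H(X|Y=2) = 1.524377
H(X|Y) = 0.266·1.394318 + 0.631·0.725114 + 0.103·1.524377 = 0.98545 bits

I(X;Y) = H(X) - H(X|Y) = 1.11526 - 0.98545 = 0.1298 bits

Cross-check via I(X;Y) = H(X) + H(Y) - H(X,Y): computing H(Y) from the column sums and H(X,Y) from the 9 cells in the same way gives H(Y) = 1.26513 bits and H(X,Y) = 2.25057 bits, so
I(X;Y) = 1.11526 + 1.26513 - 2.25057 = 0.1298 bits ✓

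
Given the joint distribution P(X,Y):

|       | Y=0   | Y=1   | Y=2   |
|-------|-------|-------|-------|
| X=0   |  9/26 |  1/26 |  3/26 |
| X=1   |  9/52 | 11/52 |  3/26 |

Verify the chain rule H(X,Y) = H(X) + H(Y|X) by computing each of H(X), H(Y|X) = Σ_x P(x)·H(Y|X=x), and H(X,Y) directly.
H(X) = 1.0000 bits, H(Y|X) = 1.3416 bits, H(X,Y) = 2.3416 bits

Marginal of X (row sums):
  P(X=0) = 9/26 + 1/26 + 3/26 = 1/2
  P(X=1) = 9/52 + 11/52 + 3/26 = 1/2
H(X) = -[(1/2)·log₂(1/2) + (1/2)·log₂(1/2)]
  = 0.50000 + 0.50000 = 1.0000 bits

H(Y|X) = Σ_x P(x)·H(Y|X=x):
  X=0: P(X=0) = 1/2, P(Y|X=0) = (9/13, 1/13, 3/13) → H(Y|X=0) = 1.14012
  X=1: P(X=1) = 1/2, P(Y|X=1) = (9/26, 11/26, 3/13) → H(Y|X=1) = 1.54302
H(Y|X) = (1/2)·1.14012 + (1/2)·1.54302 = 1.3416 bits

H(X,Y) = -Σ_{x,y} P(x,y) log₂ P(x,y). Per-cell terms -P(x,y)·log₂P(x,y):
  X=0: 0.52979, 0.18079, 0.35948
  X=1: 0.43797, 0.47406, 0.35948
Sum of the 6 terms: H(X,Y) = 2.3416 bits

Chain rule check:
  H(X) + H(Y|X) = 1.0000 + 1.3416 = 2.3416 bits
  H(X,Y) = 2.3416 bits
✓ Chain rule verified.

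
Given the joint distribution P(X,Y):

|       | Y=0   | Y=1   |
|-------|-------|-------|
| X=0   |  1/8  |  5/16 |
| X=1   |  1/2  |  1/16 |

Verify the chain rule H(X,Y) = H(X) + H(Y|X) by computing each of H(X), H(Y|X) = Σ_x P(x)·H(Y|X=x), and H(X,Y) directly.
H(X) = 0.9887 bits, H(Y|X) = 0.6607 bits, H(X,Y) = 1.6494 bits

Marginal of X (row sums):
  P(X=0) = 1/8 + 5/16 = 7/16
  P(X=1) = 1/2 + 1/16 = 9/16
H(X) = -[(7/16)·log₂(7/16) + (9/16)·log₂(9/16)]
  = 0.5218 + 0.4669 = 0.9887 bits

H(Y|X) = Σ_x P(x)·H(Y|X=x):
  X=0: P(X=0) = 7/16, P(Y|X=0) = (2/7, 5/7) → H(Y|X=0) = 0.8631
  X=1: P(X=1) = 9/16, P(Y|X=1) = (8/9, 1/9) → H(Y|X=1) = 0.5033
H(Y|X) = (7/16)·0.8631 + (9/16)·0.5033 = 0.6607 bits

H(X,Y) = -Σ_{x,y} P(x,y) log₂ P(x,y). Per-cell terms -P(x,y)·log₂P(x,y):
  X=0: 0.3750, 0.5244
  X=1: 0.5000, 0.2500
Sum of the 4 terms: H(X,Y) = 1.6494 bits

Chain rule check:
  H(X) + H(Y|X) = 0.9887 + 0.6607 = 1.6494 bits
  H(X,Y) = 1.6494 bits
✓ Chain rule verified.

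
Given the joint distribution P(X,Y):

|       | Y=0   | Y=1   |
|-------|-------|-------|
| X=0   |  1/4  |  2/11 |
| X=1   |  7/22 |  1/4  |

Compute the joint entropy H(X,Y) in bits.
1.9728 bits

H(X,Y) = -Σ_{x,y} P(x,y) log₂ P(x,y). Per-cell terms -P(x,y)·log₂P(x,y):
  X=0: 0.50000, 0.44717
  X=1: 0.52566, 0.50000
Sum of the 4 terms: H(X,Y) = 1.9728 bits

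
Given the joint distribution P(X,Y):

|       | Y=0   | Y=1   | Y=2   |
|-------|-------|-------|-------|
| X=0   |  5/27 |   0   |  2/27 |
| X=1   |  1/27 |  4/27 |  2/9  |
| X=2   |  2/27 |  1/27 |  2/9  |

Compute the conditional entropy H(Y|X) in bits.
1.1706 bits

H(Y|X) = H(X,Y) - H(X)

H(X,Y) = -Σ_{x,y} P(x,y) log₂ P(x,y). Per-cell terms -P(x,y)·log₂P(x,y):
  X=0: 0.45055, 0.00000, 0.27814
  X=1: 0.17611, 0.40813, 0.48221
  X=2: 0.27814, 0.17611, 0.48221
  (cells with P = 0 contribute 0)
Sum of the 9 terms: H(X,Y) = 2.7316 bits

Marginal of X (row sums):
  P(X=0) = 5/27 + 0 + 2/27 = 7/27
  P(X=1) = 1/27 + 4/27 + 2/9 = 11/27
  P(X=2) = 2/27 + 1/27 + 2/9 = 1/3
H(X) = -[(7/27)·log₂(7/27) + (11/27)·log₂(11/27) + (1/3)·log₂(1/3)]
  = 0.50492 + 0.52778 + 0.52832 = 1.5610 bits

H(Y|X) = H(X,Y) - H(X) = 2.7316 - 1.5610 = 1.1706 bits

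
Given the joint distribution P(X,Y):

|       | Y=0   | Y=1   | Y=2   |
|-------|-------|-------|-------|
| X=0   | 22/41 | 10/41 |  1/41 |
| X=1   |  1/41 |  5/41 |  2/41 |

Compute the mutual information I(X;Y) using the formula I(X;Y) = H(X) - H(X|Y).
0.1642 bits

I(X;Y) = H(X) - H(X|Y)

Marginal of X (row sums):
  P(X=0) = 22/41 + 10/41 + 1/41 = 33/41
  P(X=1) = 1/41 + 5/41 + 2/41 = 8/41
H(X) = -[(33/41)·log₂(33/41) + (8/41)·log₂(8/41)]
  = 0.2521 + 0.4600 = 0.7121 bits

Marginal of Y (column sums):
  P(Y=0) = 22/41 + 1/41 = 23/41
  P(Y=1) = 10/41 + 5/41 = 15/41
  P(Y=2) = 1/41 + 2/41 = 3/41
H(X|Y) = Σ_y P(y)·H(X|Y=y):
  Y=0: P(Y=0) = 23/41, P(X|Y=0) = (22/23, 1/23) → H(X|Y=0) = 0.2580
  Y=1: P(Y=1) = 15/41, P(X|Y=1) = (2/3, 1/3) → H(X|Y=1) = 0.9183
  Y=2: P(Y=2) = 3/41, P(X|Y=2) = (1/3, 2/3) → H(X|Y=2) = 0.9183
H(X|Y) = (23/41)·0.2580 + (15/41)·0.9183 + (3/41)·0.9183 = 0.5479 bits

I(X;Y) = H(X) - H(X|Y) = 0.7121 - 0.5479 = 0.1642 bits

Cross-check via I(X;Y) = H(X) + H(Y) - H(X,Y): computing H(Y) from the column sums and H(X,Y) from the 6 cells in the same way gives H(Y) = 1.2746 bits and H(X,Y) = 1.8225 bits, so
I(X;Y) = 0.7121 + 1.2746 - 1.8225 = 0.1642 bits ✓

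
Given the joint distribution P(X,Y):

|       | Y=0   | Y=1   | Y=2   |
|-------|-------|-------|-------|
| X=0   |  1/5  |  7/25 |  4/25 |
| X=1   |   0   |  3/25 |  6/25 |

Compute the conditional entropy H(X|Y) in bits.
0.7409 bits

H(X|Y) = H(X,Y) - H(Y)

H(X,Y) = -Σ_{x,y} P(x,y) log₂ P(x,y). Per-cell terms -P(x,y)·log₂P(x,y):
  X=0: 0.46439, 0.51422, 0.42302
  X=1: 0.00000, 0.36707, 0.49413
  (cells with P = 0 contribute 0)
Sum of the 6 terms: H(X,Y) = 2.2628 bits

Marginal of Y (column sums):
  P(Y=0) = 1/5 + 0 = 1/5
  P(Y=1) = 7/25 + 3/25 = 2/5
  P(Y=2) = 4/25 + 6/25 = 2/5
H(Y) = -[(1/5)·log₂(1/5) + (2/5)·log₂(2/5) + (2/5)·log₂(2/5)]
  = 0.46439 + 0.52877 + 0.52877 = 1.5219 bits

H(X|Y) = H(X,Y) - H(Y) = 2.2628 - 1.5219 = 0.7409 bits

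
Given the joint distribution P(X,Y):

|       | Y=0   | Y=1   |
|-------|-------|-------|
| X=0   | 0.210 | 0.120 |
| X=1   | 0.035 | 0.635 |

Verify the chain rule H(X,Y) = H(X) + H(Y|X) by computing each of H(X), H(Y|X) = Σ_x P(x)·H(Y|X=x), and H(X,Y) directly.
H(X) = 0.9149 bits, H(Y|X) = 0.5103 bits, H(X,Y) = 1.4252 bits

Marginal of X (row sums):
  P(X=0) = 0.210 + 0.120 = 0.330
  P(X=1) = 0.035 + 0.635 = 0.670
H(X) = -[0.330·log₂(0.330) + 0.670·log₂(0.670)]
  = 0.5278 + 0.3871 = 0.9149 bits

H(Y|X) = Σ_x P(x)·H(Y|X=x):
  X=0: P(X=0) = 0.330, P(Y|X=0) = (7/11, 4/11) → H(Y|X=0) = 0.9457
  X=1: P(X=1) = 0.670, P(Y|X=1) = (7/134, 127/134) → H(Y|X=1) = 0.2958
H(Y|X) = 0.330·0.9457 + 0.670·0.2958 = 0.5103 bits

H(X,Y) = -Σ_{x,y} P(x,y) log₂ P(x,y). Per-cell terms -P(x,y)·log₂P(x,y):
  X=0: 0.4728, 0.3671
  X=1: 0.1693, 0.4160
Sum of the 4 terms: H(X,Y) = 1.4252 bits

Chain rule check:
  H(X) + H(Y|X) = 0.9149 + 0.5103 = 1.4252 bits
  H(X,Y) = 1.4252 bits
✓ Chain rule verified.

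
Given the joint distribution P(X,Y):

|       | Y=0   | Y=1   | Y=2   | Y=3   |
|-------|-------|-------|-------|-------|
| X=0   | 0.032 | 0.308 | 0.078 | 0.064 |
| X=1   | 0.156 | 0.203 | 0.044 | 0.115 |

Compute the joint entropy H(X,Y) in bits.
2.6653 bits

H(X,Y) = -Σ_{x,y} P(x,y) log₂ P(x,y). Per-cell terms -P(x,y)·log₂P(x,y):
  X=0: 0.1589, 0.5233, 0.2871, 0.2538
  X=1: 0.4181, 0.4670, 0.1983, 0.3588
Sum of the 8 terms: H(X,Y) = 2.6653 bits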